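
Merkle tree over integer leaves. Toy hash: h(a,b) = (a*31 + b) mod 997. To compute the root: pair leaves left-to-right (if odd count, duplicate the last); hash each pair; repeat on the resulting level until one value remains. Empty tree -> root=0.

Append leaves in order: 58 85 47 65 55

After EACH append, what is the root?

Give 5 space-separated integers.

Answer: 58 886 57 75 819

Derivation:
After append 58 (leaves=[58]):
  L0: [58]
  root=58
After append 85 (leaves=[58, 85]):
  L0: [58, 85]
  L1: h(58,85)=(58*31+85)%997=886 -> [886]
  root=886
After append 47 (leaves=[58, 85, 47]):
  L0: [58, 85, 47]
  L1: h(58,85)=(58*31+85)%997=886 h(47,47)=(47*31+47)%997=507 -> [886, 507]
  L2: h(886,507)=(886*31+507)%997=57 -> [57]
  root=57
After append 65 (leaves=[58, 85, 47, 65]):
  L0: [58, 85, 47, 65]
  L1: h(58,85)=(58*31+85)%997=886 h(47,65)=(47*31+65)%997=525 -> [886, 525]
  L2: h(886,525)=(886*31+525)%997=75 -> [75]
  root=75
After append 55 (leaves=[58, 85, 47, 65, 55]):
  L0: [58, 85, 47, 65, 55]
  L1: h(58,85)=(58*31+85)%997=886 h(47,65)=(47*31+65)%997=525 h(55,55)=(55*31+55)%997=763 -> [886, 525, 763]
  L2: h(886,525)=(886*31+525)%997=75 h(763,763)=(763*31+763)%997=488 -> [75, 488]
  L3: h(75,488)=(75*31+488)%997=819 -> [819]
  root=819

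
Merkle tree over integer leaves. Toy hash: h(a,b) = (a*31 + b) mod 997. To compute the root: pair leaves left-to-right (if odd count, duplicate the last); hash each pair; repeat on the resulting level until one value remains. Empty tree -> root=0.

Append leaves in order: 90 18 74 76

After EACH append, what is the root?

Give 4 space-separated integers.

After append 90 (leaves=[90]):
  L0: [90]
  root=90
After append 18 (leaves=[90, 18]):
  L0: [90, 18]
  L1: h(90,18)=(90*31+18)%997=814 -> [814]
  root=814
After append 74 (leaves=[90, 18, 74]):
  L0: [90, 18, 74]
  L1: h(90,18)=(90*31+18)%997=814 h(74,74)=(74*31+74)%997=374 -> [814, 374]
  L2: h(814,374)=(814*31+374)%997=683 -> [683]
  root=683
After append 76 (leaves=[90, 18, 74, 76]):
  L0: [90, 18, 74, 76]
  L1: h(90,18)=(90*31+18)%997=814 h(74,76)=(74*31+76)%997=376 -> [814, 376]
  L2: h(814,376)=(814*31+376)%997=685 -> [685]
  root=685

Answer: 90 814 683 685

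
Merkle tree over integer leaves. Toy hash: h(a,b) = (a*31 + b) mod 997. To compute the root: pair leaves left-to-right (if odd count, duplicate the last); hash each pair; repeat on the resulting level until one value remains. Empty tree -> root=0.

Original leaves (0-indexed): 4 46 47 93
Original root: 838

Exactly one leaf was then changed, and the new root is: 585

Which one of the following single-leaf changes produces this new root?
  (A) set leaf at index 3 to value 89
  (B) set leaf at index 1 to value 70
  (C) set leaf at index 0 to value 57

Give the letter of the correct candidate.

Original leaves: [4, 46, 47, 93]
Target new root: 585
Try each candidate change and compute the resulting root:
Candidate A: set leaf[3] = 89 -> leaves = [4, 46, 47, 89]
  L0: [4, 46, 47, 89]
  L1: h(4,46)=(4*31+46)%997=170 h(47,89)=(47*31+89)%997=549 -> [170, 549]
  L2: h(170,549)=(170*31+549)%997=834 -> [834]
  root = 834 != target 585
Candidate B: set leaf[1] = 70 -> leaves = [4, 70, 47, 93]
  L0: [4, 70, 47, 93]
  L1: h(4,70)=(4*31+70)%997=194 h(47,93)=(47*31+93)%997=553 -> [194, 553]
  L2: h(194,553)=(194*31+553)%997=585 -> [585]
  root = 585 == target 585  ** MATCH **
Candidate C: set leaf[0] = 57 -> leaves = [57, 46, 47, 93]
  L0: [57, 46, 47, 93]
  L1: h(57,46)=(57*31+46)%997=816 h(47,93)=(47*31+93)%997=553 -> [816, 553]
  L2: h(816,553)=(816*31+553)%997=924 -> [924]
  root = 924 != target 585
Candidate B produces the target root.

Answer: B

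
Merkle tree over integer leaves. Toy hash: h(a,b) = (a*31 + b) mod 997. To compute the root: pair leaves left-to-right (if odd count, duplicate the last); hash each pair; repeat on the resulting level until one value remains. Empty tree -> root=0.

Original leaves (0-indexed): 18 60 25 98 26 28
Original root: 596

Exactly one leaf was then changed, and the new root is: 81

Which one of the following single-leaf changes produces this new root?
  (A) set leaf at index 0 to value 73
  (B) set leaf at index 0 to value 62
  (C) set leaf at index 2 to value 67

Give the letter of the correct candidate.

Original leaves: [18, 60, 25, 98, 26, 28]
Target new root: 81
Try each candidate change and compute the resulting root:
Candidate A: set leaf[0] = 73 -> leaves = [73, 60, 25, 98, 26, 28]
  L0: [73, 60, 25, 98, 26, 28]
  L1: h(73,60)=(73*31+60)%997=329 h(25,98)=(25*31+98)%997=873 h(26,28)=(26*31+28)%997=834 -> [329, 873, 834]
  L2: h(329,873)=(329*31+873)%997=105 h(834,834)=(834*31+834)%997=766 -> [105, 766]
  L3: h(105,766)=(105*31+766)%997=33 -> [33]
  root = 33 != target 81
Candidate B: set leaf[0] = 62 -> leaves = [62, 60, 25, 98, 26, 28]
  L0: [62, 60, 25, 98, 26, 28]
  L1: h(62,60)=(62*31+60)%997=985 h(25,98)=(25*31+98)%997=873 h(26,28)=(26*31+28)%997=834 -> [985, 873, 834]
  L2: h(985,873)=(985*31+873)%997=501 h(834,834)=(834*31+834)%997=766 -> [501, 766]
  L3: h(501,766)=(501*31+766)%997=345 -> [345]
  root = 345 != target 81
Candidate C: set leaf[2] = 67 -> leaves = [18, 60, 67, 98, 26, 28]
  L0: [18, 60, 67, 98, 26, 28]
  L1: h(18,60)=(18*31+60)%997=618 h(67,98)=(67*31+98)%997=181 h(26,28)=(26*31+28)%997=834 -> [618, 181, 834]
  L2: h(618,181)=(618*31+181)%997=396 h(834,834)=(834*31+834)%997=766 -> [396, 766]
  L3: h(396,766)=(396*31+766)%997=81 -> [81]
  root = 81 == target 81  ** MATCH **
Candidate C produces the target root.

Answer: C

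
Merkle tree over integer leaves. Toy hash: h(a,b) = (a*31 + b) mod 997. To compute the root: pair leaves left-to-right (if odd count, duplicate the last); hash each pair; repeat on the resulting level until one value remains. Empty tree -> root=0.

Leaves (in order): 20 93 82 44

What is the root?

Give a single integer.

L0: [20, 93, 82, 44]
L1: h(20,93)=(20*31+93)%997=713 h(82,44)=(82*31+44)%997=592 -> [713, 592]
L2: h(713,592)=(713*31+592)%997=761 -> [761]

Answer: 761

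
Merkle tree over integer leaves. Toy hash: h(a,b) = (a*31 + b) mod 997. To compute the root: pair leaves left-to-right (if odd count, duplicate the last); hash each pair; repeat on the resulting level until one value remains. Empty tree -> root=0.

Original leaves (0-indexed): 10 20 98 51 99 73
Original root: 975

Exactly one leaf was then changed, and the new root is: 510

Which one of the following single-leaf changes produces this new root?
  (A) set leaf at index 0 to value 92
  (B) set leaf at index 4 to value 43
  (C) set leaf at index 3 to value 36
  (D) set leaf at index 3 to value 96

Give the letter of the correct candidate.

Original leaves: [10, 20, 98, 51, 99, 73]
Target new root: 510
Try each candidate change and compute the resulting root:
Candidate A: set leaf[0] = 92 -> leaves = [92, 20, 98, 51, 99, 73]
  L0: [92, 20, 98, 51, 99, 73]
  L1: h(92,20)=(92*31+20)%997=878 h(98,51)=(98*31+51)%997=98 h(99,73)=(99*31+73)%997=151 -> [878, 98, 151]
  L2: h(878,98)=(878*31+98)%997=397 h(151,151)=(151*31+151)%997=844 -> [397, 844]
  L3: h(397,844)=(397*31+844)%997=190 -> [190]
  root = 190 != target 510
Candidate B: set leaf[4] = 43 -> leaves = [10, 20, 98, 51, 43, 73]
  L0: [10, 20, 98, 51, 43, 73]
  L1: h(10,20)=(10*31+20)%997=330 h(98,51)=(98*31+51)%997=98 h(43,73)=(43*31+73)%997=409 -> [330, 98, 409]
  L2: h(330,98)=(330*31+98)%997=358 h(409,409)=(409*31+409)%997=127 -> [358, 127]
  L3: h(358,127)=(358*31+127)%997=258 -> [258]
  root = 258 != target 510
Candidate C: set leaf[3] = 36 -> leaves = [10, 20, 98, 36, 99, 73]
  L0: [10, 20, 98, 36, 99, 73]
  L1: h(10,20)=(10*31+20)%997=330 h(98,36)=(98*31+36)%997=83 h(99,73)=(99*31+73)%997=151 -> [330, 83, 151]
  L2: h(330,83)=(330*31+83)%997=343 h(151,151)=(151*31+151)%997=844 -> [343, 844]
  L3: h(343,844)=(343*31+844)%997=510 -> [510]
  root = 510 == target 510  ** MATCH **
Candidate D: set leaf[3] = 96 -> leaves = [10, 20, 98, 96, 99, 73]
  L0: [10, 20, 98, 96, 99, 73]
  L1: h(10,20)=(10*31+20)%997=330 h(98,96)=(98*31+96)%997=143 h(99,73)=(99*31+73)%997=151 -> [330, 143, 151]
  L2: h(330,143)=(330*31+143)%997=403 h(151,151)=(151*31+151)%997=844 -> [403, 844]
  L3: h(403,844)=(403*31+844)%997=376 -> [376]
  root = 376 != target 510
Candidate C produces the target root.

Answer: C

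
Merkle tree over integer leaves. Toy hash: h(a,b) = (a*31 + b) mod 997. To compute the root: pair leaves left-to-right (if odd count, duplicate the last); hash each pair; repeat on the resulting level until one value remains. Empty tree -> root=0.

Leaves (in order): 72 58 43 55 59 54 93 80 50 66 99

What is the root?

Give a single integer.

Answer: 265

Derivation:
L0: [72, 58, 43, 55, 59, 54, 93, 80, 50, 66, 99]
L1: h(72,58)=(72*31+58)%997=296 h(43,55)=(43*31+55)%997=391 h(59,54)=(59*31+54)%997=886 h(93,80)=(93*31+80)%997=969 h(50,66)=(50*31+66)%997=619 h(99,99)=(99*31+99)%997=177 -> [296, 391, 886, 969, 619, 177]
L2: h(296,391)=(296*31+391)%997=594 h(886,969)=(886*31+969)%997=519 h(619,177)=(619*31+177)%997=423 -> [594, 519, 423]
L3: h(594,519)=(594*31+519)%997=987 h(423,423)=(423*31+423)%997=575 -> [987, 575]
L4: h(987,575)=(987*31+575)%997=265 -> [265]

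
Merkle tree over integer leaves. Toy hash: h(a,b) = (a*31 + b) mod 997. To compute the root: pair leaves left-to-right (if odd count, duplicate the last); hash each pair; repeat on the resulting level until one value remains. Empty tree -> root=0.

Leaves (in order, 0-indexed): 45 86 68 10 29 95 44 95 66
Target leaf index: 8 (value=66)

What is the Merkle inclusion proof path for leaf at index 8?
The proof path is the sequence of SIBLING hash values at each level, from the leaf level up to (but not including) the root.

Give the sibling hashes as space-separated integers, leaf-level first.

L0 (leaves): [45, 86, 68, 10, 29, 95, 44, 95, 66], target index=8
L1: h(45,86)=(45*31+86)%997=484 [pair 0] h(68,10)=(68*31+10)%997=124 [pair 1] h(29,95)=(29*31+95)%997=994 [pair 2] h(44,95)=(44*31+95)%997=462 [pair 3] h(66,66)=(66*31+66)%997=118 [pair 4] -> [484, 124, 994, 462, 118]
  Sibling for proof at L0: 66
L2: h(484,124)=(484*31+124)%997=173 [pair 0] h(994,462)=(994*31+462)%997=369 [pair 1] h(118,118)=(118*31+118)%997=785 [pair 2] -> [173, 369, 785]
  Sibling for proof at L1: 118
L3: h(173,369)=(173*31+369)%997=747 [pair 0] h(785,785)=(785*31+785)%997=195 [pair 1] -> [747, 195]
  Sibling for proof at L2: 785
L4: h(747,195)=(747*31+195)%997=421 [pair 0] -> [421]
  Sibling for proof at L3: 747
Root: 421
Proof path (sibling hashes from leaf to root): [66, 118, 785, 747]

Answer: 66 118 785 747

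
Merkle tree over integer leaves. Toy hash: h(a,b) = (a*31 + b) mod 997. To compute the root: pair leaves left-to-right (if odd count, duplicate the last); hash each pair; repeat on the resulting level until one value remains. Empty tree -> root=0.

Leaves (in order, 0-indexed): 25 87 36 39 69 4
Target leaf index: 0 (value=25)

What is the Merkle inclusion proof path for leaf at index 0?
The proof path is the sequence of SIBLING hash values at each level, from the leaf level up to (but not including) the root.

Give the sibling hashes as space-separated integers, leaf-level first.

L0 (leaves): [25, 87, 36, 39, 69, 4], target index=0
L1: h(25,87)=(25*31+87)%997=862 [pair 0] h(36,39)=(36*31+39)%997=158 [pair 1] h(69,4)=(69*31+4)%997=149 [pair 2] -> [862, 158, 149]
  Sibling for proof at L0: 87
L2: h(862,158)=(862*31+158)%997=958 [pair 0] h(149,149)=(149*31+149)%997=780 [pair 1] -> [958, 780]
  Sibling for proof at L1: 158
L3: h(958,780)=(958*31+780)%997=568 [pair 0] -> [568]
  Sibling for proof at L2: 780
Root: 568
Proof path (sibling hashes from leaf to root): [87, 158, 780]

Answer: 87 158 780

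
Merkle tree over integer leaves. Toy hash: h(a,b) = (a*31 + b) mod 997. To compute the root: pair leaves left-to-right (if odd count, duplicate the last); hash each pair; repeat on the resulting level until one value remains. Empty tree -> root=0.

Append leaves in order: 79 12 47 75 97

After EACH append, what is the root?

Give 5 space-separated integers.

After append 79 (leaves=[79]):
  L0: [79]
  root=79
After append 12 (leaves=[79, 12]):
  L0: [79, 12]
  L1: h(79,12)=(79*31+12)%997=467 -> [467]
  root=467
After append 47 (leaves=[79, 12, 47]):
  L0: [79, 12, 47]
  L1: h(79,12)=(79*31+12)%997=467 h(47,47)=(47*31+47)%997=507 -> [467, 507]
  L2: h(467,507)=(467*31+507)%997=29 -> [29]
  root=29
After append 75 (leaves=[79, 12, 47, 75]):
  L0: [79, 12, 47, 75]
  L1: h(79,12)=(79*31+12)%997=467 h(47,75)=(47*31+75)%997=535 -> [467, 535]
  L2: h(467,535)=(467*31+535)%997=57 -> [57]
  root=57
After append 97 (leaves=[79, 12, 47, 75, 97]):
  L0: [79, 12, 47, 75, 97]
  L1: h(79,12)=(79*31+12)%997=467 h(47,75)=(47*31+75)%997=535 h(97,97)=(97*31+97)%997=113 -> [467, 535, 113]
  L2: h(467,535)=(467*31+535)%997=57 h(113,113)=(113*31+113)%997=625 -> [57, 625]
  L3: h(57,625)=(57*31+625)%997=398 -> [398]
  root=398

Answer: 79 467 29 57 398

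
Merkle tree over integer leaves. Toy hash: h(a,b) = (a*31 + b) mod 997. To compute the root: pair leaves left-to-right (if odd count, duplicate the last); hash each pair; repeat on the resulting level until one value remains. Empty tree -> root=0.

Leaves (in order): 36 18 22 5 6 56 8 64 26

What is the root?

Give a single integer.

L0: [36, 18, 22, 5, 6, 56, 8, 64, 26]
L1: h(36,18)=(36*31+18)%997=137 h(22,5)=(22*31+5)%997=687 h(6,56)=(6*31+56)%997=242 h(8,64)=(8*31+64)%997=312 h(26,26)=(26*31+26)%997=832 -> [137, 687, 242, 312, 832]
L2: h(137,687)=(137*31+687)%997=946 h(242,312)=(242*31+312)%997=835 h(832,832)=(832*31+832)%997=702 -> [946, 835, 702]
L3: h(946,835)=(946*31+835)%997=251 h(702,702)=(702*31+702)%997=530 -> [251, 530]
L4: h(251,530)=(251*31+530)%997=335 -> [335]

Answer: 335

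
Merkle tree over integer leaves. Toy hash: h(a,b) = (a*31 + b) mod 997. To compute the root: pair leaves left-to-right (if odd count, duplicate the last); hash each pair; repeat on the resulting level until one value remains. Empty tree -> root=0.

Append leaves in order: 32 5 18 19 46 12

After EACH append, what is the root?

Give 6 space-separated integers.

After append 32 (leaves=[32]):
  L0: [32]
  root=32
After append 5 (leaves=[32, 5]):
  L0: [32, 5]
  L1: h(32,5)=(32*31+5)%997=0 -> [0]
  root=0
After append 18 (leaves=[32, 5, 18]):
  L0: [32, 5, 18]
  L1: h(32,5)=(32*31+5)%997=0 h(18,18)=(18*31+18)%997=576 -> [0, 576]
  L2: h(0,576)=(0*31+576)%997=576 -> [576]
  root=576
After append 19 (leaves=[32, 5, 18, 19]):
  L0: [32, 5, 18, 19]
  L1: h(32,5)=(32*31+5)%997=0 h(18,19)=(18*31+19)%997=577 -> [0, 577]
  L2: h(0,577)=(0*31+577)%997=577 -> [577]
  root=577
After append 46 (leaves=[32, 5, 18, 19, 46]):
  L0: [32, 5, 18, 19, 46]
  L1: h(32,5)=(32*31+5)%997=0 h(18,19)=(18*31+19)%997=577 h(46,46)=(46*31+46)%997=475 -> [0, 577, 475]
  L2: h(0,577)=(0*31+577)%997=577 h(475,475)=(475*31+475)%997=245 -> [577, 245]
  L3: h(577,245)=(577*31+245)%997=186 -> [186]
  root=186
After append 12 (leaves=[32, 5, 18, 19, 46, 12]):
  L0: [32, 5, 18, 19, 46, 12]
  L1: h(32,5)=(32*31+5)%997=0 h(18,19)=(18*31+19)%997=577 h(46,12)=(46*31+12)%997=441 -> [0, 577, 441]
  L2: h(0,577)=(0*31+577)%997=577 h(441,441)=(441*31+441)%997=154 -> [577, 154]
  L3: h(577,154)=(577*31+154)%997=95 -> [95]
  root=95

Answer: 32 0 576 577 186 95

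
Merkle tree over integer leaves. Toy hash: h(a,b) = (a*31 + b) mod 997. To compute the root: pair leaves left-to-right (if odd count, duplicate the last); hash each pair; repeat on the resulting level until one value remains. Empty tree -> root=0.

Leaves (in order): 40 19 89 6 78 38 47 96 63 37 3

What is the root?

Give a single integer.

Answer: 594

Derivation:
L0: [40, 19, 89, 6, 78, 38, 47, 96, 63, 37, 3]
L1: h(40,19)=(40*31+19)%997=262 h(89,6)=(89*31+6)%997=771 h(78,38)=(78*31+38)%997=462 h(47,96)=(47*31+96)%997=556 h(63,37)=(63*31+37)%997=993 h(3,3)=(3*31+3)%997=96 -> [262, 771, 462, 556, 993, 96]
L2: h(262,771)=(262*31+771)%997=917 h(462,556)=(462*31+556)%997=920 h(993,96)=(993*31+96)%997=969 -> [917, 920, 969]
L3: h(917,920)=(917*31+920)%997=434 h(969,969)=(969*31+969)%997=101 -> [434, 101]
L4: h(434,101)=(434*31+101)%997=594 -> [594]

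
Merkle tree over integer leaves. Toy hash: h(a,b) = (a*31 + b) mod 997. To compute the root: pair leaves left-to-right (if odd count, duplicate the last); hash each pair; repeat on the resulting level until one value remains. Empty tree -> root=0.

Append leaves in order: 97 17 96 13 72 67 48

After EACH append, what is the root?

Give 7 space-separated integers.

After append 97 (leaves=[97]):
  L0: [97]
  root=97
After append 17 (leaves=[97, 17]):
  L0: [97, 17]
  L1: h(97,17)=(97*31+17)%997=33 -> [33]
  root=33
After append 96 (leaves=[97, 17, 96]):
  L0: [97, 17, 96]
  L1: h(97,17)=(97*31+17)%997=33 h(96,96)=(96*31+96)%997=81 -> [33, 81]
  L2: h(33,81)=(33*31+81)%997=107 -> [107]
  root=107
After append 13 (leaves=[97, 17, 96, 13]):
  L0: [97, 17, 96, 13]
  L1: h(97,17)=(97*31+17)%997=33 h(96,13)=(96*31+13)%997=995 -> [33, 995]
  L2: h(33,995)=(33*31+995)%997=24 -> [24]
  root=24
After append 72 (leaves=[97, 17, 96, 13, 72]):
  L0: [97, 17, 96, 13, 72]
  L1: h(97,17)=(97*31+17)%997=33 h(96,13)=(96*31+13)%997=995 h(72,72)=(72*31+72)%997=310 -> [33, 995, 310]
  L2: h(33,995)=(33*31+995)%997=24 h(310,310)=(310*31+310)%997=947 -> [24, 947]
  L3: h(24,947)=(24*31+947)%997=694 -> [694]
  root=694
After append 67 (leaves=[97, 17, 96, 13, 72, 67]):
  L0: [97, 17, 96, 13, 72, 67]
  L1: h(97,17)=(97*31+17)%997=33 h(96,13)=(96*31+13)%997=995 h(72,67)=(72*31+67)%997=305 -> [33, 995, 305]
  L2: h(33,995)=(33*31+995)%997=24 h(305,305)=(305*31+305)%997=787 -> [24, 787]
  L3: h(24,787)=(24*31+787)%997=534 -> [534]
  root=534
After append 48 (leaves=[97, 17, 96, 13, 72, 67, 48]):
  L0: [97, 17, 96, 13, 72, 67, 48]
  L1: h(97,17)=(97*31+17)%997=33 h(96,13)=(96*31+13)%997=995 h(72,67)=(72*31+67)%997=305 h(48,48)=(48*31+48)%997=539 -> [33, 995, 305, 539]
  L2: h(33,995)=(33*31+995)%997=24 h(305,539)=(305*31+539)%997=24 -> [24, 24]
  L3: h(24,24)=(24*31+24)%997=768 -> [768]
  root=768

Answer: 97 33 107 24 694 534 768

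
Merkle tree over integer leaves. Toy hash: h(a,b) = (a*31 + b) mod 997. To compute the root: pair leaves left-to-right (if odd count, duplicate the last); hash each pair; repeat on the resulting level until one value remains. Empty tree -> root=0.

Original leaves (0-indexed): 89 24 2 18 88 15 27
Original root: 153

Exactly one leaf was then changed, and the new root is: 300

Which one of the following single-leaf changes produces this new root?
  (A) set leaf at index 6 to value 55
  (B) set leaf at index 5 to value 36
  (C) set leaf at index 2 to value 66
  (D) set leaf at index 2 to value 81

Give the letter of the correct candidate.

Original leaves: [89, 24, 2, 18, 88, 15, 27]
Target new root: 300
Try each candidate change and compute the resulting root:
Candidate A: set leaf[6] = 55 -> leaves = [89, 24, 2, 18, 88, 15, 55]
  L0: [89, 24, 2, 18, 88, 15, 55]
  L1: h(89,24)=(89*31+24)%997=789 h(2,18)=(2*31+18)%997=80 h(88,15)=(88*31+15)%997=749 h(55,55)=(55*31+55)%997=763 -> [789, 80, 749, 763]
  L2: h(789,80)=(789*31+80)%997=611 h(749,763)=(749*31+763)%997=54 -> [611, 54]
  L3: h(611,54)=(611*31+54)%997=52 -> [52]
  root = 52 != target 300
Candidate B: set leaf[5] = 36 -> leaves = [89, 24, 2, 18, 88, 36, 27]
  L0: [89, 24, 2, 18, 88, 36, 27]
  L1: h(89,24)=(89*31+24)%997=789 h(2,18)=(2*31+18)%997=80 h(88,36)=(88*31+36)%997=770 h(27,27)=(27*31+27)%997=864 -> [789, 80, 770, 864]
  L2: h(789,80)=(789*31+80)%997=611 h(770,864)=(770*31+864)%997=806 -> [611, 806]
  L3: h(611,806)=(611*31+806)%997=804 -> [804]
  root = 804 != target 300
Candidate C: set leaf[2] = 66 -> leaves = [89, 24, 66, 18, 88, 15, 27]
  L0: [89, 24, 66, 18, 88, 15, 27]
  L1: h(89,24)=(89*31+24)%997=789 h(66,18)=(66*31+18)%997=70 h(88,15)=(88*31+15)%997=749 h(27,27)=(27*31+27)%997=864 -> [789, 70, 749, 864]
  L2: h(789,70)=(789*31+70)%997=601 h(749,864)=(749*31+864)%997=155 -> [601, 155]
  L3: h(601,155)=(601*31+155)%997=840 -> [840]
  root = 840 != target 300
Candidate D: set leaf[2] = 81 -> leaves = [89, 24, 81, 18, 88, 15, 27]
  L0: [89, 24, 81, 18, 88, 15, 27]
  L1: h(89,24)=(89*31+24)%997=789 h(81,18)=(81*31+18)%997=535 h(88,15)=(88*31+15)%997=749 h(27,27)=(27*31+27)%997=864 -> [789, 535, 749, 864]
  L2: h(789,535)=(789*31+535)%997=69 h(749,864)=(749*31+864)%997=155 -> [69, 155]
  L3: h(69,155)=(69*31+155)%997=300 -> [300]
  root = 300 == target 300  ** MATCH **
Candidate D produces the target root.

Answer: D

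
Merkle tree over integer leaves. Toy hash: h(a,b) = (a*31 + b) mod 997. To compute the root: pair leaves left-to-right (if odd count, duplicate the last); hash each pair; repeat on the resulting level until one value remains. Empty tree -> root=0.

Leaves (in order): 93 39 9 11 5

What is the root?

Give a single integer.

Answer: 642

Derivation:
L0: [93, 39, 9, 11, 5]
L1: h(93,39)=(93*31+39)%997=928 h(9,11)=(9*31+11)%997=290 h(5,5)=(5*31+5)%997=160 -> [928, 290, 160]
L2: h(928,290)=(928*31+290)%997=145 h(160,160)=(160*31+160)%997=135 -> [145, 135]
L3: h(145,135)=(145*31+135)%997=642 -> [642]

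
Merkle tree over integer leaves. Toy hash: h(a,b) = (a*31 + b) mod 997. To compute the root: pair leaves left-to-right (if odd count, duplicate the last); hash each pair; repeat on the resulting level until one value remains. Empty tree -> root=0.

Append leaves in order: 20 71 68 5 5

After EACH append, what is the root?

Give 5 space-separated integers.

Answer: 20 691 666 603 882

Derivation:
After append 20 (leaves=[20]):
  L0: [20]
  root=20
After append 71 (leaves=[20, 71]):
  L0: [20, 71]
  L1: h(20,71)=(20*31+71)%997=691 -> [691]
  root=691
After append 68 (leaves=[20, 71, 68]):
  L0: [20, 71, 68]
  L1: h(20,71)=(20*31+71)%997=691 h(68,68)=(68*31+68)%997=182 -> [691, 182]
  L2: h(691,182)=(691*31+182)%997=666 -> [666]
  root=666
After append 5 (leaves=[20, 71, 68, 5]):
  L0: [20, 71, 68, 5]
  L1: h(20,71)=(20*31+71)%997=691 h(68,5)=(68*31+5)%997=119 -> [691, 119]
  L2: h(691,119)=(691*31+119)%997=603 -> [603]
  root=603
After append 5 (leaves=[20, 71, 68, 5, 5]):
  L0: [20, 71, 68, 5, 5]
  L1: h(20,71)=(20*31+71)%997=691 h(68,5)=(68*31+5)%997=119 h(5,5)=(5*31+5)%997=160 -> [691, 119, 160]
  L2: h(691,119)=(691*31+119)%997=603 h(160,160)=(160*31+160)%997=135 -> [603, 135]
  L3: h(603,135)=(603*31+135)%997=882 -> [882]
  root=882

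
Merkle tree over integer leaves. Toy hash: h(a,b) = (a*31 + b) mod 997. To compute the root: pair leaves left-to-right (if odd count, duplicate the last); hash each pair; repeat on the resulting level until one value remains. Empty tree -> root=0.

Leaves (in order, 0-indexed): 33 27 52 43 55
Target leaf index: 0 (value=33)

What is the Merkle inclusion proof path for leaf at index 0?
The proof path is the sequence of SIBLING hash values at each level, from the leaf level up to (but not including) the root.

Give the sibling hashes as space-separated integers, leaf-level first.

Answer: 27 658 488

Derivation:
L0 (leaves): [33, 27, 52, 43, 55], target index=0
L1: h(33,27)=(33*31+27)%997=53 [pair 0] h(52,43)=(52*31+43)%997=658 [pair 1] h(55,55)=(55*31+55)%997=763 [pair 2] -> [53, 658, 763]
  Sibling for proof at L0: 27
L2: h(53,658)=(53*31+658)%997=307 [pair 0] h(763,763)=(763*31+763)%997=488 [pair 1] -> [307, 488]
  Sibling for proof at L1: 658
L3: h(307,488)=(307*31+488)%997=35 [pair 0] -> [35]
  Sibling for proof at L2: 488
Root: 35
Proof path (sibling hashes from leaf to root): [27, 658, 488]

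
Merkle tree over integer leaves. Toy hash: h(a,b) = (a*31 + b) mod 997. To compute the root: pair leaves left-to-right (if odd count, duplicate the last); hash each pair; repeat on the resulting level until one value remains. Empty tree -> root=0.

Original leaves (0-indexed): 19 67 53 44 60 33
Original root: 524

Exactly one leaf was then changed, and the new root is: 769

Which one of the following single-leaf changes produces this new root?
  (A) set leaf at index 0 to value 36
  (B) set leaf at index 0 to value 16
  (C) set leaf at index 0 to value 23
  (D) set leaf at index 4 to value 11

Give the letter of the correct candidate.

Original leaves: [19, 67, 53, 44, 60, 33]
Target new root: 769
Try each candidate change and compute the resulting root:
Candidate A: set leaf[0] = 36 -> leaves = [36, 67, 53, 44, 60, 33]
  L0: [36, 67, 53, 44, 60, 33]
  L1: h(36,67)=(36*31+67)%997=186 h(53,44)=(53*31+44)%997=690 h(60,33)=(60*31+33)%997=896 -> [186, 690, 896]
  L2: h(186,690)=(186*31+690)%997=474 h(896,896)=(896*31+896)%997=756 -> [474, 756]
  L3: h(474,756)=(474*31+756)%997=495 -> [495]
  root = 495 != target 769
Candidate B: set leaf[0] = 16 -> leaves = [16, 67, 53, 44, 60, 33]
  L0: [16, 67, 53, 44, 60, 33]
  L1: h(16,67)=(16*31+67)%997=563 h(53,44)=(53*31+44)%997=690 h(60,33)=(60*31+33)%997=896 -> [563, 690, 896]
  L2: h(563,690)=(563*31+690)%997=197 h(896,896)=(896*31+896)%997=756 -> [197, 756]
  L3: h(197,756)=(197*31+756)%997=881 -> [881]
  root = 881 != target 769
Candidate C: set leaf[0] = 23 -> leaves = [23, 67, 53, 44, 60, 33]
  L0: [23, 67, 53, 44, 60, 33]
  L1: h(23,67)=(23*31+67)%997=780 h(53,44)=(53*31+44)%997=690 h(60,33)=(60*31+33)%997=896 -> [780, 690, 896]
  L2: h(780,690)=(780*31+690)%997=942 h(896,896)=(896*31+896)%997=756 -> [942, 756]
  L3: h(942,756)=(942*31+756)%997=48 -> [48]
  root = 48 != target 769
Candidate D: set leaf[4] = 11 -> leaves = [19, 67, 53, 44, 11, 33]
  L0: [19, 67, 53, 44, 11, 33]
  L1: h(19,67)=(19*31+67)%997=656 h(53,44)=(53*31+44)%997=690 h(11,33)=(11*31+33)%997=374 -> [656, 690, 374]
  L2: h(656,690)=(656*31+690)%997=89 h(374,374)=(374*31+374)%997=4 -> [89, 4]
  L3: h(89,4)=(89*31+4)%997=769 -> [769]
  root = 769 == target 769  ** MATCH **
Candidate D produces the target root.

Answer: D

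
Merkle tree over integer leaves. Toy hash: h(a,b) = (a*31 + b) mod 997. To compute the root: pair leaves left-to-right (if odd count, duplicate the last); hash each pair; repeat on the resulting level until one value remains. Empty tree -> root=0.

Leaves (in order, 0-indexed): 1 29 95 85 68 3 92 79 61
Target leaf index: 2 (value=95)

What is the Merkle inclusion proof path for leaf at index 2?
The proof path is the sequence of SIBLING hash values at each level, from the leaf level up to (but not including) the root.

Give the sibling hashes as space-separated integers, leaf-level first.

Answer: 85 60 576 860

Derivation:
L0 (leaves): [1, 29, 95, 85, 68, 3, 92, 79, 61], target index=2
L1: h(1,29)=(1*31+29)%997=60 [pair 0] h(95,85)=(95*31+85)%997=39 [pair 1] h(68,3)=(68*31+3)%997=117 [pair 2] h(92,79)=(92*31+79)%997=937 [pair 3] h(61,61)=(61*31+61)%997=955 [pair 4] -> [60, 39, 117, 937, 955]
  Sibling for proof at L0: 85
L2: h(60,39)=(60*31+39)%997=902 [pair 0] h(117,937)=(117*31+937)%997=576 [pair 1] h(955,955)=(955*31+955)%997=650 [pair 2] -> [902, 576, 650]
  Sibling for proof at L1: 60
L3: h(902,576)=(902*31+576)%997=622 [pair 0] h(650,650)=(650*31+650)%997=860 [pair 1] -> [622, 860]
  Sibling for proof at L2: 576
L4: h(622,860)=(622*31+860)%997=202 [pair 0] -> [202]
  Sibling for proof at L3: 860
Root: 202
Proof path (sibling hashes from leaf to root): [85, 60, 576, 860]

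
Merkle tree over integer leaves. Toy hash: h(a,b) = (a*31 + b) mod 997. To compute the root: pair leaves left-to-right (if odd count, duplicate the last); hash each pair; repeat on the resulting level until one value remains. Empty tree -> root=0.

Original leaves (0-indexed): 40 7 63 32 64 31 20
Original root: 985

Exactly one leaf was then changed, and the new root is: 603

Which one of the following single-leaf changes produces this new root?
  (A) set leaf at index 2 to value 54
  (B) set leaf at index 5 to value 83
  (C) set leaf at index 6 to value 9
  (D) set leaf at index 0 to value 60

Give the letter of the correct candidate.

Original leaves: [40, 7, 63, 32, 64, 31, 20]
Target new root: 603
Try each candidate change and compute the resulting root:
Candidate A: set leaf[2] = 54 -> leaves = [40, 7, 54, 32, 64, 31, 20]
  L0: [40, 7, 54, 32, 64, 31, 20]
  L1: h(40,7)=(40*31+7)%997=250 h(54,32)=(54*31+32)%997=709 h(64,31)=(64*31+31)%997=21 h(20,20)=(20*31+20)%997=640 -> [250, 709, 21, 640]
  L2: h(250,709)=(250*31+709)%997=483 h(21,640)=(21*31+640)%997=294 -> [483, 294]
  L3: h(483,294)=(483*31+294)%997=312 -> [312]
  root = 312 != target 603
Candidate B: set leaf[5] = 83 -> leaves = [40, 7, 63, 32, 64, 83, 20]
  L0: [40, 7, 63, 32, 64, 83, 20]
  L1: h(40,7)=(40*31+7)%997=250 h(63,32)=(63*31+32)%997=988 h(64,83)=(64*31+83)%997=73 h(20,20)=(20*31+20)%997=640 -> [250, 988, 73, 640]
  L2: h(250,988)=(250*31+988)%997=762 h(73,640)=(73*31+640)%997=909 -> [762, 909]
  L3: h(762,909)=(762*31+909)%997=603 -> [603]
  root = 603 == target 603  ** MATCH **
Candidate C: set leaf[6] = 9 -> leaves = [40, 7, 63, 32, 64, 31, 9]
  L0: [40, 7, 63, 32, 64, 31, 9]
  L1: h(40,7)=(40*31+7)%997=250 h(63,32)=(63*31+32)%997=988 h(64,31)=(64*31+31)%997=21 h(9,9)=(9*31+9)%997=288 -> [250, 988, 21, 288]
  L2: h(250,988)=(250*31+988)%997=762 h(21,288)=(21*31+288)%997=939 -> [762, 939]
  L3: h(762,939)=(762*31+939)%997=633 -> [633]
  root = 633 != target 603
Candidate D: set leaf[0] = 60 -> leaves = [60, 7, 63, 32, 64, 31, 20]
  L0: [60, 7, 63, 32, 64, 31, 20]
  L1: h(60,7)=(60*31+7)%997=870 h(63,32)=(63*31+32)%997=988 h(64,31)=(64*31+31)%997=21 h(20,20)=(20*31+20)%997=640 -> [870, 988, 21, 640]
  L2: h(870,988)=(870*31+988)%997=42 h(21,640)=(21*31+640)%997=294 -> [42, 294]
  L3: h(42,294)=(42*31+294)%997=599 -> [599]
  root = 599 != target 603
Candidate B produces the target root.

Answer: B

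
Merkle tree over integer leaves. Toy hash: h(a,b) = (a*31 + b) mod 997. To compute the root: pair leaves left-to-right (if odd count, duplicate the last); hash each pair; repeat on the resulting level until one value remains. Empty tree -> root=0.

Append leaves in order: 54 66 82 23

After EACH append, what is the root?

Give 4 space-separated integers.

Answer: 54 743 732 673

Derivation:
After append 54 (leaves=[54]):
  L0: [54]
  root=54
After append 66 (leaves=[54, 66]):
  L0: [54, 66]
  L1: h(54,66)=(54*31+66)%997=743 -> [743]
  root=743
After append 82 (leaves=[54, 66, 82]):
  L0: [54, 66, 82]
  L1: h(54,66)=(54*31+66)%997=743 h(82,82)=(82*31+82)%997=630 -> [743, 630]
  L2: h(743,630)=(743*31+630)%997=732 -> [732]
  root=732
After append 23 (leaves=[54, 66, 82, 23]):
  L0: [54, 66, 82, 23]
  L1: h(54,66)=(54*31+66)%997=743 h(82,23)=(82*31+23)%997=571 -> [743, 571]
  L2: h(743,571)=(743*31+571)%997=673 -> [673]
  root=673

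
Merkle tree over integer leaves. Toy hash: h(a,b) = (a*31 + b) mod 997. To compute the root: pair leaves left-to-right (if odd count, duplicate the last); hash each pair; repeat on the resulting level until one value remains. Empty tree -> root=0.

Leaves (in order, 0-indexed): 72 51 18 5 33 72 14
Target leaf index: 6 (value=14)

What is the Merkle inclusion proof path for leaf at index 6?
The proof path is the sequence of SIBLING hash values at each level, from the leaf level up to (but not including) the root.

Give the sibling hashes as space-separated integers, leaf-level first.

Answer: 14 98 549

Derivation:
L0 (leaves): [72, 51, 18, 5, 33, 72, 14], target index=6
L1: h(72,51)=(72*31+51)%997=289 [pair 0] h(18,5)=(18*31+5)%997=563 [pair 1] h(33,72)=(33*31+72)%997=98 [pair 2] h(14,14)=(14*31+14)%997=448 [pair 3] -> [289, 563, 98, 448]
  Sibling for proof at L0: 14
L2: h(289,563)=(289*31+563)%997=549 [pair 0] h(98,448)=(98*31+448)%997=495 [pair 1] -> [549, 495]
  Sibling for proof at L1: 98
L3: h(549,495)=(549*31+495)%997=565 [pair 0] -> [565]
  Sibling for proof at L2: 549
Root: 565
Proof path (sibling hashes from leaf to root): [14, 98, 549]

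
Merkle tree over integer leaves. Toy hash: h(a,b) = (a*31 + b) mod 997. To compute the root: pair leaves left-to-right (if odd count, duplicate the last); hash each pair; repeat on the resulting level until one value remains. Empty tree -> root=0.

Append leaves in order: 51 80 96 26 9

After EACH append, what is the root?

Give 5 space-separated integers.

After append 51 (leaves=[51]):
  L0: [51]
  root=51
After append 80 (leaves=[51, 80]):
  L0: [51, 80]
  L1: h(51,80)=(51*31+80)%997=664 -> [664]
  root=664
After append 96 (leaves=[51, 80, 96]):
  L0: [51, 80, 96]
  L1: h(51,80)=(51*31+80)%997=664 h(96,96)=(96*31+96)%997=81 -> [664, 81]
  L2: h(664,81)=(664*31+81)%997=725 -> [725]
  root=725
After append 26 (leaves=[51, 80, 96, 26]):
  L0: [51, 80, 96, 26]
  L1: h(51,80)=(51*31+80)%997=664 h(96,26)=(96*31+26)%997=11 -> [664, 11]
  L2: h(664,11)=(664*31+11)%997=655 -> [655]
  root=655
After append 9 (leaves=[51, 80, 96, 26, 9]):
  L0: [51, 80, 96, 26, 9]
  L1: h(51,80)=(51*31+80)%997=664 h(96,26)=(96*31+26)%997=11 h(9,9)=(9*31+9)%997=288 -> [664, 11, 288]
  L2: h(664,11)=(664*31+11)%997=655 h(288,288)=(288*31+288)%997=243 -> [655, 243]
  L3: h(655,243)=(655*31+243)%997=608 -> [608]
  root=608

Answer: 51 664 725 655 608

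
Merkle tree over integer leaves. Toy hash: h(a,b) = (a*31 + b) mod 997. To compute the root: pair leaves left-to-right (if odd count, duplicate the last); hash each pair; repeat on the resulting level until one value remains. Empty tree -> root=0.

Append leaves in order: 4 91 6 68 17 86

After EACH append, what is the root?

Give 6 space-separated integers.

Answer: 4 215 875 937 593 807

Derivation:
After append 4 (leaves=[4]):
  L0: [4]
  root=4
After append 91 (leaves=[4, 91]):
  L0: [4, 91]
  L1: h(4,91)=(4*31+91)%997=215 -> [215]
  root=215
After append 6 (leaves=[4, 91, 6]):
  L0: [4, 91, 6]
  L1: h(4,91)=(4*31+91)%997=215 h(6,6)=(6*31+6)%997=192 -> [215, 192]
  L2: h(215,192)=(215*31+192)%997=875 -> [875]
  root=875
After append 68 (leaves=[4, 91, 6, 68]):
  L0: [4, 91, 6, 68]
  L1: h(4,91)=(4*31+91)%997=215 h(6,68)=(6*31+68)%997=254 -> [215, 254]
  L2: h(215,254)=(215*31+254)%997=937 -> [937]
  root=937
After append 17 (leaves=[4, 91, 6, 68, 17]):
  L0: [4, 91, 6, 68, 17]
  L1: h(4,91)=(4*31+91)%997=215 h(6,68)=(6*31+68)%997=254 h(17,17)=(17*31+17)%997=544 -> [215, 254, 544]
  L2: h(215,254)=(215*31+254)%997=937 h(544,544)=(544*31+544)%997=459 -> [937, 459]
  L3: h(937,459)=(937*31+459)%997=593 -> [593]
  root=593
After append 86 (leaves=[4, 91, 6, 68, 17, 86]):
  L0: [4, 91, 6, 68, 17, 86]
  L1: h(4,91)=(4*31+91)%997=215 h(6,68)=(6*31+68)%997=254 h(17,86)=(17*31+86)%997=613 -> [215, 254, 613]
  L2: h(215,254)=(215*31+254)%997=937 h(613,613)=(613*31+613)%997=673 -> [937, 673]
  L3: h(937,673)=(937*31+673)%997=807 -> [807]
  root=807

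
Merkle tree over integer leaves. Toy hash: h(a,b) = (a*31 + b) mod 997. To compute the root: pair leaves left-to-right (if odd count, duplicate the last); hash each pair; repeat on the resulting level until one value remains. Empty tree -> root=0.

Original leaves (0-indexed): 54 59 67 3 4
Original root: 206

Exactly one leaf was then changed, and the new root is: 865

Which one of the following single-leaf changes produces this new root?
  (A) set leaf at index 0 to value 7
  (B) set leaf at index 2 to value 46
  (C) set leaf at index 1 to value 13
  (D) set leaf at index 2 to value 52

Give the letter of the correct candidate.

Original leaves: [54, 59, 67, 3, 4]
Target new root: 865
Try each candidate change and compute the resulting root:
Candidate A: set leaf[0] = 7 -> leaves = [7, 59, 67, 3, 4]
  L0: [7, 59, 67, 3, 4]
  L1: h(7,59)=(7*31+59)%997=276 h(67,3)=(67*31+3)%997=86 h(4,4)=(4*31+4)%997=128 -> [276, 86, 128]
  L2: h(276,86)=(276*31+86)%997=666 h(128,128)=(128*31+128)%997=108 -> [666, 108]
  L3: h(666,108)=(666*31+108)%997=814 -> [814]
  root = 814 != target 865
Candidate B: set leaf[2] = 46 -> leaves = [54, 59, 46, 3, 4]
  L0: [54, 59, 46, 3, 4]
  L1: h(54,59)=(54*31+59)%997=736 h(46,3)=(46*31+3)%997=432 h(4,4)=(4*31+4)%997=128 -> [736, 432, 128]
  L2: h(736,432)=(736*31+432)%997=317 h(128,128)=(128*31+128)%997=108 -> [317, 108]
  L3: h(317,108)=(317*31+108)%997=962 -> [962]
  root = 962 != target 865
Candidate C: set leaf[1] = 13 -> leaves = [54, 13, 67, 3, 4]
  L0: [54, 13, 67, 3, 4]
  L1: h(54,13)=(54*31+13)%997=690 h(67,3)=(67*31+3)%997=86 h(4,4)=(4*31+4)%997=128 -> [690, 86, 128]
  L2: h(690,86)=(690*31+86)%997=539 h(128,128)=(128*31+128)%997=108 -> [539, 108]
  L3: h(539,108)=(539*31+108)%997=865 -> [865]
  root = 865 == target 865  ** MATCH **
Candidate D: set leaf[2] = 52 -> leaves = [54, 59, 52, 3, 4]
  L0: [54, 59, 52, 3, 4]
  L1: h(54,59)=(54*31+59)%997=736 h(52,3)=(52*31+3)%997=618 h(4,4)=(4*31+4)%997=128 -> [736, 618, 128]
  L2: h(736,618)=(736*31+618)%997=503 h(128,128)=(128*31+128)%997=108 -> [503, 108]
  L3: h(503,108)=(503*31+108)%997=746 -> [746]
  root = 746 != target 865
Candidate C produces the target root.

Answer: C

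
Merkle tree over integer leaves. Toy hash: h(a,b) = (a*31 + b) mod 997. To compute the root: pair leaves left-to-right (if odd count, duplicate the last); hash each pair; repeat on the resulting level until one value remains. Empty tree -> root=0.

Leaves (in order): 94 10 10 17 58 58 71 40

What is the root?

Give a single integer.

Answer: 542

Derivation:
L0: [94, 10, 10, 17, 58, 58, 71, 40]
L1: h(94,10)=(94*31+10)%997=930 h(10,17)=(10*31+17)%997=327 h(58,58)=(58*31+58)%997=859 h(71,40)=(71*31+40)%997=247 -> [930, 327, 859, 247]
L2: h(930,327)=(930*31+327)%997=244 h(859,247)=(859*31+247)%997=954 -> [244, 954]
L3: h(244,954)=(244*31+954)%997=542 -> [542]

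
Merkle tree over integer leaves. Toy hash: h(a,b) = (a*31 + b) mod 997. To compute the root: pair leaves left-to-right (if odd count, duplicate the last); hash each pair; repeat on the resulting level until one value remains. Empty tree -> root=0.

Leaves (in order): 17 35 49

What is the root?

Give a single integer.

L0: [17, 35, 49]
L1: h(17,35)=(17*31+35)%997=562 h(49,49)=(49*31+49)%997=571 -> [562, 571]
L2: h(562,571)=(562*31+571)%997=47 -> [47]

Answer: 47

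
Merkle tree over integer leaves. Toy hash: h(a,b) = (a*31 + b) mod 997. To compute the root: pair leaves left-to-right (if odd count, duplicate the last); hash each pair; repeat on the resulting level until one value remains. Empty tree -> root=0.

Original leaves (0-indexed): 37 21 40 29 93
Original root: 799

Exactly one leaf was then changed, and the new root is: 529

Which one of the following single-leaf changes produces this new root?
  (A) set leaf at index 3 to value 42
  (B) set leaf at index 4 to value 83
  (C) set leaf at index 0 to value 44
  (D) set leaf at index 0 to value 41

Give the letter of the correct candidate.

Answer: B

Derivation:
Original leaves: [37, 21, 40, 29, 93]
Target new root: 529
Try each candidate change and compute the resulting root:
Candidate A: set leaf[3] = 42 -> leaves = [37, 21, 40, 42, 93]
  L0: [37, 21, 40, 42, 93]
  L1: h(37,21)=(37*31+21)%997=171 h(40,42)=(40*31+42)%997=285 h(93,93)=(93*31+93)%997=982 -> [171, 285, 982]
  L2: h(171,285)=(171*31+285)%997=601 h(982,982)=(982*31+982)%997=517 -> [601, 517]
  L3: h(601,517)=(601*31+517)%997=205 -> [205]
  root = 205 != target 529
Candidate B: set leaf[4] = 83 -> leaves = [37, 21, 40, 29, 83]
  L0: [37, 21, 40, 29, 83]
  L1: h(37,21)=(37*31+21)%997=171 h(40,29)=(40*31+29)%997=272 h(83,83)=(83*31+83)%997=662 -> [171, 272, 662]
  L2: h(171,272)=(171*31+272)%997=588 h(662,662)=(662*31+662)%997=247 -> [588, 247]
  L3: h(588,247)=(588*31+247)%997=529 -> [529]
  root = 529 == target 529  ** MATCH **
Candidate C: set leaf[0] = 44 -> leaves = [44, 21, 40, 29, 93]
  L0: [44, 21, 40, 29, 93]
  L1: h(44,21)=(44*31+21)%997=388 h(40,29)=(40*31+29)%997=272 h(93,93)=(93*31+93)%997=982 -> [388, 272, 982]
  L2: h(388,272)=(388*31+272)%997=336 h(982,982)=(982*31+982)%997=517 -> [336, 517]
  L3: h(336,517)=(336*31+517)%997=963 -> [963]
  root = 963 != target 529
Candidate D: set leaf[0] = 41 -> leaves = [41, 21, 40, 29, 93]
  L0: [41, 21, 40, 29, 93]
  L1: h(41,21)=(41*31+21)%997=295 h(40,29)=(40*31+29)%997=272 h(93,93)=(93*31+93)%997=982 -> [295, 272, 982]
  L2: h(295,272)=(295*31+272)%997=444 h(982,982)=(982*31+982)%997=517 -> [444, 517]
  L3: h(444,517)=(444*31+517)%997=323 -> [323]
  root = 323 != target 529
Candidate B produces the target root.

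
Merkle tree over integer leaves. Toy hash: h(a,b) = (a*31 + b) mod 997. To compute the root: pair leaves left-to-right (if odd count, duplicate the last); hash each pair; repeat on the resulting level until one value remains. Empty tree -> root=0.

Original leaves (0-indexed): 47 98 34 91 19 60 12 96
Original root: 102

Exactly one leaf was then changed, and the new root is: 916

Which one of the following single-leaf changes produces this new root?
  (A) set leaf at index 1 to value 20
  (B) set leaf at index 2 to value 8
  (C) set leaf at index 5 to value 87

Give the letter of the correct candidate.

Answer: A

Derivation:
Original leaves: [47, 98, 34, 91, 19, 60, 12, 96]
Target new root: 916
Try each candidate change and compute the resulting root:
Candidate A: set leaf[1] = 20 -> leaves = [47, 20, 34, 91, 19, 60, 12, 96]
  L0: [47, 20, 34, 91, 19, 60, 12, 96]
  L1: h(47,20)=(47*31+20)%997=480 h(34,91)=(34*31+91)%997=148 h(19,60)=(19*31+60)%997=649 h(12,96)=(12*31+96)%997=468 -> [480, 148, 649, 468]
  L2: h(480,148)=(480*31+148)%997=73 h(649,468)=(649*31+468)%997=647 -> [73, 647]
  L3: h(73,647)=(73*31+647)%997=916 -> [916]
  root = 916 == target 916  ** MATCH **
Candidate B: set leaf[2] = 8 -> leaves = [47, 98, 8, 91, 19, 60, 12, 96]
  L0: [47, 98, 8, 91, 19, 60, 12, 96]
  L1: h(47,98)=(47*31+98)%997=558 h(8,91)=(8*31+91)%997=339 h(19,60)=(19*31+60)%997=649 h(12,96)=(12*31+96)%997=468 -> [558, 339, 649, 468]
  L2: h(558,339)=(558*31+339)%997=688 h(649,468)=(649*31+468)%997=647 -> [688, 647]
  L3: h(688,647)=(688*31+647)%997=41 -> [41]
  root = 41 != target 916
Candidate C: set leaf[5] = 87 -> leaves = [47, 98, 34, 91, 19, 87, 12, 96]
  L0: [47, 98, 34, 91, 19, 87, 12, 96]
  L1: h(47,98)=(47*31+98)%997=558 h(34,91)=(34*31+91)%997=148 h(19,87)=(19*31+87)%997=676 h(12,96)=(12*31+96)%997=468 -> [558, 148, 676, 468]
  L2: h(558,148)=(558*31+148)%997=497 h(676,468)=(676*31+468)%997=487 -> [497, 487]
  L3: h(497,487)=(497*31+487)%997=939 -> [939]
  root = 939 != target 916
Candidate A produces the target root.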